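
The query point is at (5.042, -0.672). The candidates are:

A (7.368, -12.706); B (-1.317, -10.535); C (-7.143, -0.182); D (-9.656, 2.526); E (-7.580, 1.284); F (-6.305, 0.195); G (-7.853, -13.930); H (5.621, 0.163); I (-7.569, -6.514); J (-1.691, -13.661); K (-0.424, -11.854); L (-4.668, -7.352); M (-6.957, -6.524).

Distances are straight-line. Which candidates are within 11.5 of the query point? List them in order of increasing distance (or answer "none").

Distances from (5.042, -0.672):
A: 12.257
B: 11.735
C: 12.195
D: 15.042
E: 12.773
F: 11.380
G: 18.495
H: 1.016
I: 13.898
J: 14.630
K: 12.446
L: 11.786
M: 13.350
Threshold 11.5: H (1.016), F (11.380) are within range.

H, F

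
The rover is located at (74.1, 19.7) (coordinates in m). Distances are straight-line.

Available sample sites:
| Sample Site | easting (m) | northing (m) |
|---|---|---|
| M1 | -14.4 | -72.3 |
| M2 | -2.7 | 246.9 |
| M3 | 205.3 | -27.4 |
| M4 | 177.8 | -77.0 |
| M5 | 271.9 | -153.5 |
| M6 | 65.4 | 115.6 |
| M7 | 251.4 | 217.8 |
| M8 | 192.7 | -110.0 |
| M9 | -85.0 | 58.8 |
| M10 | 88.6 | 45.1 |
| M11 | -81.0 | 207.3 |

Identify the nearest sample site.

Distances from (74.1, 19.7):
M1: 127.7 m
M2: 239.8 m
M3: 139.4 m
M4: 141.8 m
M5: 262.9 m
M6: 96.3 m
M7: 265.9 m
M8: 175.7 m
M9: 163.8 m
M10: 29.2 m
M11: 243.4 m
Minimum: M10 at 29.2 m.

M10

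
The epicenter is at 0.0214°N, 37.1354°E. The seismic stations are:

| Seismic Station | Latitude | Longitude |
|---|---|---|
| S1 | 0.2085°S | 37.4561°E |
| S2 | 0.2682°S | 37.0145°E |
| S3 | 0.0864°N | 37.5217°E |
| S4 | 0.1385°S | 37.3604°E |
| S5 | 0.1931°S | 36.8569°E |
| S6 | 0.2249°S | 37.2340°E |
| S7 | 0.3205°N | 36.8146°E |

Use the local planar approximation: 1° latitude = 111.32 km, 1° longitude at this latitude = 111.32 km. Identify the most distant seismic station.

Distances from 0.0214°N, 37.1354°E:
S1: 43.9259 km
S2: 34.9348 km
S3: 43.6074 km
S4: 30.7278 km
S5: 39.1322 km
S6: 29.5335 km
S7: 48.8254 km
Maximum: S7 at 48.8254 km.

S7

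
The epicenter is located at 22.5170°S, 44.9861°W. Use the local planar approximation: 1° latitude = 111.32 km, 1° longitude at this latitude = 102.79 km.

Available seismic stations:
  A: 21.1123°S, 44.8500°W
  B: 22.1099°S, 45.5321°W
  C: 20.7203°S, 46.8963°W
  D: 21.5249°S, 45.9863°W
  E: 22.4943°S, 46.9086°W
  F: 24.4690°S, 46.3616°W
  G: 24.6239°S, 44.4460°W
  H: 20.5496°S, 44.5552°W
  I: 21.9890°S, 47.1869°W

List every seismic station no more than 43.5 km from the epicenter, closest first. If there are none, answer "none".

Distances from 22.5170°S, 44.9861°W:
A: 156.9958 km
B: 72.1359 km
C: 280.2794 km
D: 150.8878 km
E: 197.6299 km
F: 259.2456 km
G: 241.0211 km
H: 223.4449 km
I: 233.7313 km
Threshold 43.5 km: none within range.

none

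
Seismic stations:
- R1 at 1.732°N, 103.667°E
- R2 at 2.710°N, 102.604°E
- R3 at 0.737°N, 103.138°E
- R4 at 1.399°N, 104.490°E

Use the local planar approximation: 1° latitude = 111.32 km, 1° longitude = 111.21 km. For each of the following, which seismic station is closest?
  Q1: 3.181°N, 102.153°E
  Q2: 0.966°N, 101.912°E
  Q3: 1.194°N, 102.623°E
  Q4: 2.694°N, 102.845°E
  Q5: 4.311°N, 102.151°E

Q1 at 3.181°N, 102.153°E:
  R1: 233.169 km
  R2: 72.558 km
  R3: 293.291 km
  R4: 326.953 km
  → nearest: R2 (72.558 km)
Q2 at 0.966°N, 101.912°E:
  R1: 212.988 km
  R2: 208.839 km
  R3: 138.706 km
  R4: 290.723 km
  → nearest: R3 (138.706 km)
Q3 at 1.194°N, 102.623°E:
  R1: 130.640 km
  R2: 168.774 km
  R3: 76.605 km
  R4: 208.879 km
  → nearest: R3 (76.605 km)
Q4 at 2.694°N, 102.845°E:
  R1: 140.801 km
  R2: 26.861 km
  R3: 220.277 km
  R4: 232.914 km
  → nearest: R2 (26.861 km)
Q5 at 4.311°N, 102.151°E:
  R1: 332.937 km
  R2: 185.207 km
  R3: 412.721 km
  R4: 415.626 km
  → nearest: R2 (185.207 km)

Q1→R2; Q2→R3; Q3→R3; Q4→R2; Q5→R2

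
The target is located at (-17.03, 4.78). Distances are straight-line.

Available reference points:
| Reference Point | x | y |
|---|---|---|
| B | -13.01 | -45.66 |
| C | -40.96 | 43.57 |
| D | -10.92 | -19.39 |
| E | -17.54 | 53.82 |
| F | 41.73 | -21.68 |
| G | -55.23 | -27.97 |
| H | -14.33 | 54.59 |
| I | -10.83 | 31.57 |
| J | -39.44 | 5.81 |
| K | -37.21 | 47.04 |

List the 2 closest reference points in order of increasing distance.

J, D

Distances from (-17.03, 4.78):
B: √((4.02)² + (-50.44)²) = √(16.1604 + 2544.1936) = 50.60
C: √((-23.93)² + (38.79)²) = √(572.6449 + 1504.6641) = 45.58
D: √((6.11)² + (-24.17)²) = √(37.3321 + 584.1889) = 24.93
E: √((-0.51)² + (49.04)²) = √(0.2601 + 2404.9216) = 49.04
F: √((58.76)² + (-26.46)²) = √(3452.7376 + 700.1316) = 64.44
G: √((-38.20)² + (-32.75)²) = √(1459.2400 + 1072.5625) = 50.32
H: √((2.70)² + (49.81)²) = √(7.2900 + 2481.0361) = 49.88
I: √((6.20)² + (26.79)²) = √(38.4400 + 717.7041) = 27.50
J: √((-22.41)² + (1.03)²) = √(502.2081 + 1.0609) = 22.43
K: √((-20.18)² + (42.26)²) = √(407.2324 + 1785.9076) = 46.83
Sorted: J (22.43) < D (24.93) < I (27.50) < C (45.58) < …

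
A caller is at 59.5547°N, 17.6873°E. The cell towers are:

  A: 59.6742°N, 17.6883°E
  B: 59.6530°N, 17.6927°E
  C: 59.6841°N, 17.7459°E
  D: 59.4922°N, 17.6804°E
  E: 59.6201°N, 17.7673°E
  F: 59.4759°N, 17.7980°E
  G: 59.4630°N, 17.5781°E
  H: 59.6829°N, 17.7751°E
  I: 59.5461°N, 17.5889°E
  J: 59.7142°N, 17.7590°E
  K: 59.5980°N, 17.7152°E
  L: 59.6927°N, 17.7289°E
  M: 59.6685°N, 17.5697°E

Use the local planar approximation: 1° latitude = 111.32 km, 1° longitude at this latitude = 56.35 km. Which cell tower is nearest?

Distances from 59.5547°N, 17.6873°E:
A: 13.3029 km
B: 10.9470 km
C: 14.7784 km
D: 6.9684 km
E: 8.5630 km
F: 10.7638 km
G: 11.9193 km
H: 15.1045 km
I: 5.6269 km
J: 18.2094 km
K: 5.0701 km
L: 15.5400 km
M: 14.2968 km
Minimum: K at 5.0701 km.

K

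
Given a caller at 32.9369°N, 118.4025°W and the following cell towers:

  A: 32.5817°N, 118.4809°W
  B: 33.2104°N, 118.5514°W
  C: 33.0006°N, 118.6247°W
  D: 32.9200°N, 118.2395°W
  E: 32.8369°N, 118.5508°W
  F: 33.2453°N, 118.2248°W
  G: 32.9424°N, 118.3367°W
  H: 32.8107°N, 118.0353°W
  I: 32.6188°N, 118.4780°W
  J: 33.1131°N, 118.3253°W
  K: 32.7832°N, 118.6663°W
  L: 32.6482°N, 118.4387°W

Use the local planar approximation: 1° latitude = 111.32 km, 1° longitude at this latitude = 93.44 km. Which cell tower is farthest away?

A

Distances from 32.9369°N, 118.4025°W:
A: 40.2138 km
B: 33.4744 km
C: 21.9399 km
D: 15.3465 km
E: 17.7748 km
F: 38.1356 km
G: 6.1788 km
H: 37.0759 km
I: 36.1068 km
J: 20.8990 km
K: 30.0057 km
L: 32.3156 km
Maximum: A at 40.2138 km.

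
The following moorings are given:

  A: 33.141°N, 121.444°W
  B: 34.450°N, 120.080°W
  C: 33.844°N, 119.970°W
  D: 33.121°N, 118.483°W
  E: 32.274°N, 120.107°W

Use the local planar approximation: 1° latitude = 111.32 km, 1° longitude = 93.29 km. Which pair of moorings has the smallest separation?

B and C

Pairwise distances:
B–C: √((-0.606·111.32)² + (0.110·93.29)²) = √(4550.84081 + 105.30659) = 68.236 km
A–E: √((-0.867·111.32)² + (1.337·93.29)²) = √(9315.03713 + 15557.25609) = 157.710 km
A–C: √((0.703·111.32)² + (1.474·93.29)²) = √(6124.30830 + 18908.85159) = 158.219 km
C–D: √((-0.723·111.32)² + (1.487·93.29)²) = √(6477.73220 + 19243.85710) = 160.380 km
C–E: √((-1.570·111.32)² + (-0.137·93.29)²) = √(30545.39180 + 163.34706) = 175.239 km
D–E: √((-0.847·111.32)² + (-1.624·93.29)²) = √(8890.23449 + 22953.14689) = 178.447 km
A–B: √((1.309·111.32)² + (1.364·93.29)²) = √(21233.70055 + 16191.94153) = 193.457 km
B–D: √((-1.329·111.32)² + (1.597·93.29)²) = √(21887.50998 + 22196.27099) = 209.961 km
B–E: √((-2.176·111.32)² + (-0.027·93.29)²) = √(58676.49685 + 6.34450) = 242.245 km
A–D: √((-0.020·111.32)² + (2.961·93.29)²) = √(4.95686 + 76303.94656) = 276.241 km
Closest pair: B–C at 68.236 km.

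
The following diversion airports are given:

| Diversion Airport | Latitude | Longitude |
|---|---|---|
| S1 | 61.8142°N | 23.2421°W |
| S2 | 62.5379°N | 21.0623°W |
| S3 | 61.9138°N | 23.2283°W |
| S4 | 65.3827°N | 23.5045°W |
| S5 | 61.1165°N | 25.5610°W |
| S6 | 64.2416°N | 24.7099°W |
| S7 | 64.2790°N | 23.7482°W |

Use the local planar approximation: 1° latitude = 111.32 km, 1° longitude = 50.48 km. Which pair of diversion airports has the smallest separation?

Pairwise distances:
S1–S2: 136.3755 km
S1–S3: 11.1093 km
S1–S4: 397.4662 km
S1–S5: 140.4810 km
S1–S6: 280.1925 km
S1–S7: 275.5684 km
S2–S3: 129.5450 km
S2–S4: 339.8334 km
S2–S5: 276.7827 km
S2–S6: 264.3360 km
S2–S7: 236.5354 km
S3–S4: 386.4096 km
S3–S5: 147.4574 km
S3–S6: 269.7081 km
S3–S7: 264.5988 km
S4–S5: 486.1272 km
S4–S6: 140.8491 km
S4–S7: 123.4782 km
S5–S6: 350.5291 km
S5–S7: 363.7485 km
S6–S7: 48.7248 km
Closest pair: S1–S3 at 11.1093 km.

S1 and S3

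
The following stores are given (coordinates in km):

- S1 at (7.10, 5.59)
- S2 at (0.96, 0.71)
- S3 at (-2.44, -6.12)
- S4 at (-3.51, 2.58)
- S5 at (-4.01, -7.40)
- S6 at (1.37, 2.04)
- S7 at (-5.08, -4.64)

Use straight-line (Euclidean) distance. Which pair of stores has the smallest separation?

S2 and S6

Pairwise distances:
S1–S2: √((-6.14)² + (-4.88)²) = √(37.6996 + 23.8144) = 7.84 km
S1–S3: √((-9.54)² + (-11.71)²) = √(91.0116 + 137.1241) = 15.10 km
S1–S4: √((-10.61)² + (-3.01)²) = √(112.5721 + 9.0601) = 11.03 km
S1–S5: √((-11.11)² + (-12.99)²) = √(123.4321 + 168.7401) = 17.09 km
S1–S6: √((-5.73)² + (-3.55)²) = √(32.8329 + 12.6025) = 6.74 km
S1–S7: √((-12.18)² + (-10.23)²) = √(148.3524 + 104.6529) = 15.91 km
S2–S3: √((-3.40)² + (-6.83)²) = √(11.5600 + 46.6489) = 7.63 km
S2–S4: √((-4.47)² + (1.87)²) = √(19.9809 + 3.4969) = 4.85 km
S2–S5: √((-4.97)² + (-8.11)²) = √(24.7009 + 65.7721) = 9.51 km
S2–S6: √((0.41)² + (1.33)²) = √(0.1681 + 1.7689) = 1.39 km
S2–S7: √((-6.04)² + (-5.35)²) = √(36.4816 + 28.6225) = 8.07 km
S3–S4: √((-1.07)² + (8.70)²) = √(1.1449 + 75.6900) = 8.77 km
S3–S5: √((-1.57)² + (-1.28)²) = √(2.4649 + 1.6384) = 2.03 km
S3–S6: √((3.81)² + (8.16)²) = √(14.5161 + 66.5856) = 9.01 km
S3–S7: √((-2.64)² + (1.48)²) = √(6.9696 + 2.1904) = 3.03 km
S4–S5: √((-0.50)² + (-9.98)²) = √(0.2500 + 99.6004) = 9.99 km
S4–S6: √((4.88)² + (-0.54)²) = √(23.8144 + 0.2916) = 4.91 km
S4–S7: √((-1.57)² + (-7.22)²) = √(2.4649 + 52.1284) = 7.39 km
S5–S6: √((5.38)² + (9.44)²) = √(28.9444 + 89.1136) = 10.87 km
S5–S7: √((-1.07)² + (2.76)²) = √(1.1449 + 7.6176) = 2.96 km
S6–S7: √((-6.45)² + (-6.68)²) = √(41.6025 + 44.6224) = 9.29 km
Closest pair: S2–S6 at 1.39 km.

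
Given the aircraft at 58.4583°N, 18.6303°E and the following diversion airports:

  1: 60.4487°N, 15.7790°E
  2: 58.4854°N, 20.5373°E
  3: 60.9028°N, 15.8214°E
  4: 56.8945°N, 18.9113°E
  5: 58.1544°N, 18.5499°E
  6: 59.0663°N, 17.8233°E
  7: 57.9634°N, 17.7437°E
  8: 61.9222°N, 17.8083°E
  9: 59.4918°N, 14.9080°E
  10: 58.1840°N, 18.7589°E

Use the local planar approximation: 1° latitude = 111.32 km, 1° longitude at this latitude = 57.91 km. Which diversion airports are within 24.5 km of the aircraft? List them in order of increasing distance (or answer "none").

none

Distances from 58.4583°N, 18.6303°E:
1: √((1.9904·111.32)² + (-2.8513·57.91)²) = √(49093.853392 + 27264.212499) = 276.3296 km
2: √((0.0271·111.32)² + (1.9070·57.91)²) = √(9.100913 + 12195.750077) = 110.4756 km
3: √((2.4445·111.32)² + (-2.8089·57.91)²) = √(74050.241381 + 26459.381374) = 317.0325 km
4: √((-1.5638·111.32)² + (0.2810·57.91)²) = √(30304.617927 + 264.801091) = 174.8411 km
5: √((-0.3039·111.32)² + (-0.0804·57.91)²) = √(1144.478914 + 21.678001) = 34.1490 km
6: √((0.6080·111.32)² + (-0.8070·57.91)²) = √(4580.928928 + 2184.007872) = 82.2492 km
7: √((-0.4949·111.32)² + (-0.8866·57.91)²) = √(3035.157993 + 2636.104265) = 75.3078 km
8: √((3.4639·111.32)² + (-0.8220·57.91)²) = √(148688.399579 + 2265.952308) = 388.5284 km
9: √((1.0335·111.32)² + (-3.7223·57.91)²) = √(13236.323023 + 46465.420793) = 244.3394 km
10: √((-0.2743·111.32)² + (0.1286·57.91)²) = √(932.390866 + 55.461175) = 31.4301 km
Threshold 24.5 km: none within range.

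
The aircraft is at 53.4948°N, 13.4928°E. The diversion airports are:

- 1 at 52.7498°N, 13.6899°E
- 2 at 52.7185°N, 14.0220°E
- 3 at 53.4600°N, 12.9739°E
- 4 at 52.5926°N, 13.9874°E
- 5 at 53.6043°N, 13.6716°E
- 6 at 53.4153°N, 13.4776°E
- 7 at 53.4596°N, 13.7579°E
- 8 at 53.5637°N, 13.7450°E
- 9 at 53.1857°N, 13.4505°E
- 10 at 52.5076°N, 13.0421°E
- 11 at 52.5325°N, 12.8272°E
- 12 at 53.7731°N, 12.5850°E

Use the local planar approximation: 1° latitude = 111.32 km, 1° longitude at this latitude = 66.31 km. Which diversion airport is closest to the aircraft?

6

Distances from 53.4948°N, 13.4928°E:
1: √((-0.7450·111.32)² + (0.1971·66.31)²) = √(6877.948836 + 170.817084) = 83.9569 km
2: √((-0.7763·111.32)² + (0.5292·66.31)²) = √(7468.021639 + 1231.395967) = 93.2707 km
3: √((-0.0348·111.32)² + (-0.5189·66.31)²) = √(15.007380 + 1183.928287) = 34.6257 km
4: √((-0.9022·111.32)² + (0.4946·66.31)²) = √(10086.768206 + 1075.638355) = 105.6523 km
5: √((0.1095·111.32)² + (0.1788·66.31)²) = √(148.584885 + 140.570142) = 17.0046 km
6: √((-0.0795·111.32)² + (-0.0152·66.31)²) = √(78.321438 + 1.015887) = 8.9072 km
7: √((-0.0352·111.32)² + (0.2651·66.31)²) = √(15.354360 + 309.013541) = 18.0102 km
8: √((0.0689·111.32)² + (0.2522·66.31)²) = √(58.828102 + 279.671506) = 18.3984 km
9: √((-0.3091·111.32)² + (-0.0423·66.31)²) = √(1183.980107 + 7.867537) = 34.5231 km
10: √((-0.9872·111.32)² + (-0.4507·66.31)²) = √(12076.933883 + 893.168035) = 113.8864 km
11: √((-0.9623·111.32)² + (-0.6656·66.31)²) = √(11475.387691 + 1947.980847) = 115.8593 km
12: √((0.2783·111.32)² + (-0.9078·66.31)²) = √(959.782458 + 3623.584662) = 67.7006 km
Minimum: 6 at 8.9072 km.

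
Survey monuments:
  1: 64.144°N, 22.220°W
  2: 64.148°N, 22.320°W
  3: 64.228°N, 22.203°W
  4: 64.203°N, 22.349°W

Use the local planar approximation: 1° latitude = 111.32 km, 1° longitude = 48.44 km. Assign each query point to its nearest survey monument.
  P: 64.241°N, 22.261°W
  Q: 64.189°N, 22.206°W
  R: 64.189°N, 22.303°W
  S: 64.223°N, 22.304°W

P at 64.241°N, 22.261°W:
  1: 10.979 km
  2: 10.740 km
  3: 3.160 km
  4: 6.005 km
  → nearest: 3 (3.160 km)
Q at 64.189°N, 22.206°W:
  1: 5.055 km
  2: 7.164 km
  3: 4.344 km
  4: 7.100 km
  → nearest: 3 (4.344 km)
R at 64.189°N, 22.303°W:
  1: 6.423 km
  2: 4.638 km
  3: 6.505 km
  4: 2.719 km
  → nearest: 4 (2.719 km)
S at 64.223°N, 22.304°W:
  1: 9.690 km
  2: 8.385 km
  3: 4.924 km
  4: 3.116 km
  → nearest: 4 (3.116 km)

P→3; Q→3; R→4; S→4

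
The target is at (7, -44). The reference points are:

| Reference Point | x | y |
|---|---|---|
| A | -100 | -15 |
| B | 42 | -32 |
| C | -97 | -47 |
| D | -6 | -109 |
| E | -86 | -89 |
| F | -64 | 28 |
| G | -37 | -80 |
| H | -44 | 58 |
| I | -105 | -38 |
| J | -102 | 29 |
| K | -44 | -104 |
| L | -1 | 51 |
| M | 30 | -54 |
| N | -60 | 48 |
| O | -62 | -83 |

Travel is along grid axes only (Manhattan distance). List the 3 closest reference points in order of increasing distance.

M, B, D

Distances from (7, -44):
A: |-107| + |29| = 107 + 29 = 136
B: |35| + |12| = 35 + 12 = 47
C: |-104| + |-3| = 104 + 3 = 107
D: |-13| + |-65| = 13 + 65 = 78
E: |-93| + |-45| = 93 + 45 = 138
F: |-71| + |72| = 71 + 72 = 143
G: |-44| + |-36| = 44 + 36 = 80
H: |-51| + |102| = 51 + 102 = 153
I: |-112| + |6| = 112 + 6 = 118
J: |-109| + |73| = 109 + 73 = 182
K: |-51| + |-60| = 51 + 60 = 111
L: |-8| + |95| = 8 + 95 = 103
M: |23| + |-10| = 23 + 10 = 33
N: |-67| + |92| = 67 + 92 = 159
O: |-69| + |-39| = 69 + 39 = 108
Sorted: M (33) < B (47) < D (78) < G (80) < L (103) < …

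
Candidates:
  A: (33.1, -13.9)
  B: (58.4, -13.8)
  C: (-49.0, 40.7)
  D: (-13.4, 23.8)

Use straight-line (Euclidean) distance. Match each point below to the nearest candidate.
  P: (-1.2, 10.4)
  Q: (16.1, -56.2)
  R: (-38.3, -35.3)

P at (-1.2, 10.4):
  A: 42.0
  B: 64.3
  C: 56.6
  D: 18.1
  → nearest: D (18.1)
Q at (16.1, -56.2):
  A: 45.6
  B: 59.9
  C: 116.7
  D: 85.3
  → nearest: A (45.6)
R at (-38.3, -35.3):
  A: 74.5
  B: 99.1
  C: 76.7
  D: 64.1
  → nearest: D (64.1)

P→D; Q→A; R→D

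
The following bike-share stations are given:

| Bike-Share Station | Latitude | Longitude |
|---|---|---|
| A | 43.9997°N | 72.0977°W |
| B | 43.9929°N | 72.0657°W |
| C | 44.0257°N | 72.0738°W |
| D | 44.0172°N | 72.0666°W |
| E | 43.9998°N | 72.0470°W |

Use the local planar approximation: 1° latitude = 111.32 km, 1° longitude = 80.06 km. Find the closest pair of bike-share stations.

Pairwise distances:
A–B: 2.6714 km
A–C: 3.4696 km
A–D: 3.1614 km
A–E: 4.0591 km
B–C: 3.7084 km
B–D: 2.7060 km
B–E: 1.6827 km
C–D: 1.1080 km
C–E: 3.5939 km
D–E: 2.4928 km
Closest pair: C–D at 1.1080 km.

C and D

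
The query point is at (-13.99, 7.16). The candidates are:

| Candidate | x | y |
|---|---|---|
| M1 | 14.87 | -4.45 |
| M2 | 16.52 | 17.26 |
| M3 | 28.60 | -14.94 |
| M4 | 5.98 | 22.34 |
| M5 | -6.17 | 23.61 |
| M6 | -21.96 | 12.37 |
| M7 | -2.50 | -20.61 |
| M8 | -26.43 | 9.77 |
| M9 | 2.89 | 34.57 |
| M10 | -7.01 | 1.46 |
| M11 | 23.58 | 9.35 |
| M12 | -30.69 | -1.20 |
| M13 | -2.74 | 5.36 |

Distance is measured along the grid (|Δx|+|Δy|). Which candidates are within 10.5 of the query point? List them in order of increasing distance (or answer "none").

Distances from (-13.99, 7.16):
M1: 40.47
M2: 40.61
M3: 64.69
M4: 35.15
M5: 24.27
M6: 13.18
M7: 39.26
M8: 15.05
M9: 44.29
M10: 12.68
M11: 39.76
M12: 25.06
M13: 13.05
Threshold 10.5: none within range.

none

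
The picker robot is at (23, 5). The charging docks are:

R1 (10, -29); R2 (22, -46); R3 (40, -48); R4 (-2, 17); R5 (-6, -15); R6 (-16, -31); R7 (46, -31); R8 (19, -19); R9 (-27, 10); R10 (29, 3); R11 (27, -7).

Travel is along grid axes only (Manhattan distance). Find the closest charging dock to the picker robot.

R10

Distances from (23, 5):
R1: |-13| + |-34| = 13 + 34 = 47
R2: |-1| + |-51| = 1 + 51 = 52
R3: |17| + |-53| = 17 + 53 = 70
R4: |-25| + |12| = 25 + 12 = 37
R5: |-29| + |-20| = 29 + 20 = 49
R6: |-39| + |-36| = 39 + 36 = 75
R7: |23| + |-36| = 23 + 36 = 59
R8: |-4| + |-24| = 4 + 24 = 28
R9: |-50| + |5| = 50 + 5 = 55
R10: |6| + |-2| = 6 + 2 = 8
R11: |4| + |-12| = 4 + 12 = 16
Minimum: R10 at 8.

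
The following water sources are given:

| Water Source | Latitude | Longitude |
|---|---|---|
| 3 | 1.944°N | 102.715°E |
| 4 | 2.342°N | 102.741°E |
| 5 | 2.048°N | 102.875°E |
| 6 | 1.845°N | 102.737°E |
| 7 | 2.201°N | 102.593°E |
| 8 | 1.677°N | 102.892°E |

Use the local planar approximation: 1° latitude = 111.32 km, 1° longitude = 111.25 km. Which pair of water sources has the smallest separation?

Pairwise distances:
3–4: √((0.398·111.32)² + (0.026·111.25)²) = √(1962.96492 + 8.36656) = 44.400 km
3–5: √((0.104·111.32)² + (0.160·111.25)²) = √(134.03341 + 316.84000) = 21.234 km
3–6: √((-0.099·111.32)² + (0.022·111.25)²) = √(121.45539 + 5.99026) = 11.289 km
3–7: √((0.257·111.32)² + (-0.122·111.25)²) = √(818.48861 + 184.21276) = 31.665 km
3–8: √((-0.267·111.32)² + (0.177·111.25)²) = √(883.42344 + 387.74533) = 35.653 km
4–5: √((-0.294·111.32)² + (0.134·111.25)²) = √(1071.12722 + 222.23356) = 35.963 km
4–6: √((-0.497·111.32)² + (-0.004·111.25)²) = √(3060.97070 + 0.19803) = 55.328 km
4–7: √((-0.141·111.32)² + (-0.148·111.25)²) = √(246.36818 + 271.09622) = 22.748 km
4–8: √((-0.665·111.32)² + (0.151·111.25)²) = √(5480.11517 + 282.19800) = 75.910 km
5–6: √((-0.203·111.32)² + (-0.138·111.25)²) = √(510.66780 + 235.69926) = 27.320 km
5–7: √((0.153·111.32)² + (-0.282·111.25)²) = √(290.08766 + 984.23376) = 35.698 km
5–8: √((-0.371·111.32)² + (0.017·111.25)²) = √(1705.66687 + 3.57683) = 41.343 km
6–7: √((0.356·111.32)² + (-0.144·111.25)²) = √(1570.53056 + 256.64040) = 42.745 km
6–8: √((-0.168·111.32)² + (0.155·111.25)²) = √(349.75583 + 297.34691) = 25.438 km
7–8: √((-0.524·111.32)² + (0.299·111.25)²) = √(3402.58489 + 1106.47706) = 67.150 km
Closest pair: 3–6 at 11.289 km.

3 and 6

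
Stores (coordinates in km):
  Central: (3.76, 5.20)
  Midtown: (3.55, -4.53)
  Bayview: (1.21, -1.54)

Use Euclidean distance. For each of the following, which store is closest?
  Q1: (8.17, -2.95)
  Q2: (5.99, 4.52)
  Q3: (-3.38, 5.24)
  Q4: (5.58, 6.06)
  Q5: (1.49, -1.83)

Q1→Midtown; Q2→Central; Q3→Central; Q4→Central; Q5→Bayview

Q1 at (8.17, -2.95):
  Central: √((-4.41)² + (8.15)²) = √(19.4481 + 66.4225) = 9.27 km
  Midtown: √((-4.62)² + (-1.58)²) = √(21.3444 + 2.4964) = 4.88 km
  Bayview: √((-6.96)² + (1.41)²) = √(48.4416 + 1.9881) = 7.10 km
  → nearest: Midtown (4.88 km)
Q2 at (5.99, 4.52):
  Central: √((-2.23)² + (0.68)²) = √(4.9729 + 0.4624) = 2.33 km
  Midtown: √((-2.44)² + (-9.05)²) = √(5.9536 + 81.9025) = 9.37 km
  Bayview: √((-4.78)² + (-6.06)²) = √(22.8484 + 36.7236) = 7.72 km
  → nearest: Central (2.33 km)
Q3 at (-3.38, 5.24):
  Central: √((7.14)² + (-0.04)²) = √(50.9796 + 0.0016) = 7.14 km
  Midtown: √((6.93)² + (-9.77)²) = √(48.0249 + 95.4529) = 11.98 km
  Bayview: √((4.59)² + (-6.78)²) = √(21.0681 + 45.9684) = 8.19 km
  → nearest: Central (7.14 km)
Q4 at (5.58, 6.06):
  Central: √((-1.82)² + (-0.86)²) = √(3.3124 + 0.7396) = 2.01 km
  Midtown: √((-2.03)² + (-10.59)²) = √(4.1209 + 112.1481) = 10.78 km
  Bayview: √((-4.37)² + (-7.60)²) = √(19.0969 + 57.7600) = 8.77 km
  → nearest: Central (2.01 km)
Q5 at (1.49, -1.83):
  Central: √((2.27)² + (7.03)²) = √(5.1529 + 49.4209) = 7.39 km
  Midtown: √((2.06)² + (-2.70)²) = √(4.2436 + 7.2900) = 3.40 km
  Bayview: √((-0.28)² + (0.29)²) = √(0.0784 + 0.0841) = 0.40 km
  → nearest: Bayview (0.40 km)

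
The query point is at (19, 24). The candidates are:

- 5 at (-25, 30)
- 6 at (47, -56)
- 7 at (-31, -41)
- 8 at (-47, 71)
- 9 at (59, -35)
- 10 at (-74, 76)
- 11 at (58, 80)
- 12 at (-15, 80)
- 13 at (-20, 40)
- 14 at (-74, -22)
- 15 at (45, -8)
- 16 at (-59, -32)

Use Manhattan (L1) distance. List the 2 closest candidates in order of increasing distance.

Distances from (19, 24):
5: 50
6: 108
7: 115
8: 113
9: 99
10: 145
11: 95
12: 90
13: 55
14: 139
15: 58
16: 134
Sorted: 5 (50) < 13 (55) < 15 (58) < 12 (90) < …

5, 13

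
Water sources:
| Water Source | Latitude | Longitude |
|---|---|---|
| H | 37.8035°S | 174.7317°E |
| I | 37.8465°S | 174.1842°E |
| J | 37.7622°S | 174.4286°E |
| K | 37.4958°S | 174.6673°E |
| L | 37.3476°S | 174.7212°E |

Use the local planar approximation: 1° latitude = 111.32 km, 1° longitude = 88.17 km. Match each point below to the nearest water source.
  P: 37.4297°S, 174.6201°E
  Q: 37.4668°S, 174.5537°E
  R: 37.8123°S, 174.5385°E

P at 37.4297°S, 174.6201°E:
  H: 42.7590 km
  I: 60.2487 km
  J: 40.6831 km
  K: 8.4536 km
  L: 12.7666 km
  → nearest: K (8.4536 km)
Q at 37.4668°S, 174.5537°E:
  H: 40.6346 km
  I: 53.3665 km
  J: 34.6845 km
  K: 10.5235 km
  L: 19.8541 km
  → nearest: K (10.5235 km)
R at 37.8123°S, 174.5385°E:
  H: 17.0626 km
  I: 31.4698 km
  J: 11.1803 km
  K: 37.0178 km
  L: 54.1805 km
  → nearest: J (11.1803 km)

P→K; Q→K; R→J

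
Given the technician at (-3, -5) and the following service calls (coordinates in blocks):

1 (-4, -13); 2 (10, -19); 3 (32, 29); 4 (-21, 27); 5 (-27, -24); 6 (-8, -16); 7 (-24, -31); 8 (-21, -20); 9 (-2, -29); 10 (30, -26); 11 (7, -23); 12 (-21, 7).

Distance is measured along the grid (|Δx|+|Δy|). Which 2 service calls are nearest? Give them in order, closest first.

1, 6

Distances from (-3, -5):
1: |-1| + |-8| = 1 + 8 = 9 blocks
2: |13| + |-14| = 13 + 14 = 27 blocks
3: |35| + |34| = 35 + 34 = 69 blocks
4: |-18| + |32| = 18 + 32 = 50 blocks
5: |-24| + |-19| = 24 + 19 = 43 blocks
6: |-5| + |-11| = 5 + 11 = 16 blocks
7: |-21| + |-26| = 21 + 26 = 47 blocks
8: |-18| + |-15| = 18 + 15 = 33 blocks
9: |1| + |-24| = 1 + 24 = 25 blocks
10: |33| + |-21| = 33 + 21 = 54 blocks
11: |10| + |-18| = 10 + 18 = 28 blocks
12: |-18| + |12| = 18 + 12 = 30 blocks
Sorted: 1 (9 blocks) < 6 (16 blocks) < 9 (25 blocks) < 2 (27 blocks) < …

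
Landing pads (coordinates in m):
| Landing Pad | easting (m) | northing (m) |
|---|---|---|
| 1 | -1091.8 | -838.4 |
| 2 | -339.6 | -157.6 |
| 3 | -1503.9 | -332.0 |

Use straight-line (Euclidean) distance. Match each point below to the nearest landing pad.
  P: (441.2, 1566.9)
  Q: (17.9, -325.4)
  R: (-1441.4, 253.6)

P at (441.2, 1566.9):
  1: 2852.3 m
  2: 1893.0 m
  3: 2718.3 m
  → nearest: 2 (1893.0 m)
Q at (17.9, -325.4):
  1: 1222.5 m
  2: 394.9 m
  3: 1521.8 m
  → nearest: 2 (394.9 m)
R at (-1441.4, 253.6):
  1: 1146.6 m
  2: 1176.0 m
  3: 588.9 m
  → nearest: 3 (588.9 m)

P→2; Q→2; R→3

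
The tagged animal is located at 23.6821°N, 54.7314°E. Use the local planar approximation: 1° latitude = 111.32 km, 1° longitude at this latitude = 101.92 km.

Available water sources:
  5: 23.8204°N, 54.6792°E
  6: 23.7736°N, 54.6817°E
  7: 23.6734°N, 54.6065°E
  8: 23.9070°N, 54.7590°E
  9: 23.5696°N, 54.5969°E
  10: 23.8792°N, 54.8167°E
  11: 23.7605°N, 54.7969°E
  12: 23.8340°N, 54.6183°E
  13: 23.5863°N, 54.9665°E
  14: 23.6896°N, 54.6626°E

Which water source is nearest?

Distances from 23.6821°N, 54.7314°E:
5: 16.2889 km
6: 11.3758 km
7: 12.7666 km
8: 25.1934 km
9: 18.5675 km
10: 23.6008 km
11: 10.9879 km
12: 20.4648 km
13: 26.2274 km
14: 7.0616 km
Minimum: 14 at 7.0616 km.

14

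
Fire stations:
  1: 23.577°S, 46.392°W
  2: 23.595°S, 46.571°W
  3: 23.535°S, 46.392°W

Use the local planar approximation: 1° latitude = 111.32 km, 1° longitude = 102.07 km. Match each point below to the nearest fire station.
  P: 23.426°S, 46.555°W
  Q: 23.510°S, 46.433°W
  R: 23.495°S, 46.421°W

P→2; Q→3; R→3

P at 23.426°S, 46.555°W:
  1: √((-0.151·111.32)² + (0.163·102.07)²) = √(282.55324 + 276.80341) = 23.651 km
  2: √((-0.169·111.32)² + (-0.016·102.07)²) = √(353.93198 + 2.66708) = 18.884 km
  3: √((-0.109·111.32)² + (0.163·102.07)²) = √(147.23104 + 276.80341) = 20.592 km
  → nearest: 2 (18.884 km)
Q at 23.510°S, 46.433°W:
  1: √((-0.067·111.32)² + (0.041·102.07)²) = √(55.62833 + 17.51314) = 8.552 km
  2: √((-0.085·111.32)² + (-0.138·102.07)²) = √(89.53323 + 198.40582) = 16.969 km
  3: √((-0.025·111.32)² + (0.041·102.07)²) = √(7.74509 + 17.51314) = 5.026 km
  → nearest: 3 (5.026 km)
R at 23.495°S, 46.421°W:
  1: √((-0.082·111.32)² + (0.029·102.07)²) = √(83.32477 + 8.76178) = 9.596 km
  2: √((-0.100·111.32)² + (-0.150·102.07)²) = √(123.92142 + 234.41141) = 18.930 km
  3: √((-0.040·111.32)² + (0.029·102.07)²) = √(19.82743 + 8.76178) = 5.347 km
  → nearest: 3 (5.347 km)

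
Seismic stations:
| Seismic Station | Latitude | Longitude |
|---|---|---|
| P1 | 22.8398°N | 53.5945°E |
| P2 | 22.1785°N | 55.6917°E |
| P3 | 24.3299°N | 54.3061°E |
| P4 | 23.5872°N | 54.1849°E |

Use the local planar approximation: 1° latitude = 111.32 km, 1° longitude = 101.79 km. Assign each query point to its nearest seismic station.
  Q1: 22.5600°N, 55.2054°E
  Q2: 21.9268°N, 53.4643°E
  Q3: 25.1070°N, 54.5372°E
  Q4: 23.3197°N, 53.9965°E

Q1 at 22.5600°N, 55.2054°E:
  P1: √((0.2798·111.32)² + (-1.6109·101.79)²) = √(970.156540 + 26887.312310) = 166.9056 km
  P2: √((-0.3815·111.32)² + (0.4863·101.79)²) = √(1803.580287 + 2450.297223) = 65.2218 km
  P3: √((1.7699·111.32)² + (-0.8993·101.79)²) = √(38818.956230 + 8379.525281) = 217.2521 km
  P4: √((1.0272·111.32)² + (-1.0205·101.79)²) = √(13075.443149 + 10790.367764) = 154.4856 km
  → nearest: P2 (65.2218 km)
Q2 at 21.9268°N, 53.4643°E:
  P1: √((0.9130·111.32)² + (0.1302·101.79)²) = √(10329.705748 + 175.643546) = 102.4956 km
  P2: √((0.2517·111.32)² + (2.2274·101.79)²) = √(785.078034 + 51405.153388) = 228.4518 km
  P3: √((2.4031·111.32)² + (0.8418·101.79)²) = √(71563.254391 + 7342.231464) = 280.9012 km
  P4: √((1.6604·111.32)² + (0.7206·101.79)²) = √(34164.246345 + 5380.204016) = 198.8579 km
  → nearest: P1 (102.4956 km)
Q3 at 25.1070°N, 54.5372°E:
  P1: √((-2.2672·111.32)² + (-0.9427·101.79)²) = √(63698.038813 + 9207.828948) = 270.0109 km
  P2: √((-2.9285·111.32)² + (1.1545·101.79)²) = √(106276.404240 + 13810.140699) = 346.5351 km
  P3: √((-0.7771·111.32)² + (-0.2311·101.79)²) = √(7483.421602 + 553.363003) = 89.6481 km
  P4: √((-1.5198·111.32)² + (-0.3523·101.79)²) = √(28623.271874 + 1285.983852) = 172.9429 km
  → nearest: P3 (89.6481 km)
Q4 at 23.3197°N, 53.9965°E:
  P1: √((-0.4799·111.32)² + (-0.4020·101.79)²) = √(2853.960087 + 1674.412027) = 67.2932 km
  P2: √((-1.1412·111.32)² + (1.6952·101.79)²) = √(16138.751009 + 29775.023720) = 214.2750 km
  P3: √((1.0102·111.32)² + (0.3096·101.79)²) = √(12646.231383 + 993.143793) = 116.7877 km
  P4: √((0.2675·111.32)² + (0.1884·101.79)²) = √(886.735240 + 367.766381) = 35.4189 km
  → nearest: P4 (35.4189 km)

Q1→P2; Q2→P1; Q3→P3; Q4→P4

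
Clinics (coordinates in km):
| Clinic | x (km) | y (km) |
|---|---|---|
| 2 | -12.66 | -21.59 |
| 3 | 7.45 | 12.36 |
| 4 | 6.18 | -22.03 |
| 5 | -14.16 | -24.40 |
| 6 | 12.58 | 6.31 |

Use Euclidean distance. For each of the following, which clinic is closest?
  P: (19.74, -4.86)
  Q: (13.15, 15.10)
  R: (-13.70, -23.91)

P at (19.74, -4.86):
  2: √((-32.40)² + (-16.73)²) = √(1049.7600 + 279.8929) = 36.46 km
  3: √((-12.29)² + (17.22)²) = √(151.0441 + 296.5284) = 21.16 km
  4: √((-13.56)² + (-17.17)²) = √(183.8736 + 294.8089) = 21.88 km
  5: √((-33.90)² + (-19.54)²) = √(1149.2100 + 381.8116) = 39.13 km
  6: √((-7.16)² + (11.17)²) = √(51.2656 + 124.7689) = 13.27 km
  → nearest: 6 (13.27 km)
Q at (13.15, 15.10):
  2: √((-25.81)² + (-36.69)²) = √(666.1561 + 1346.1561) = 44.86 km
  3: √((-5.70)² + (-2.74)²) = √(32.4900 + 7.5076) = 6.32 km
  4: √((-6.97)² + (-37.13)²) = √(48.5809 + 1378.6369) = 37.78 km
  5: √((-27.31)² + (-39.50)²) = √(745.8361 + 1560.2500) = 48.02 km
  6: √((-0.57)² + (-8.79)²) = √(0.3249 + 77.2641) = 8.81 km
  → nearest: 3 (6.32 km)
R at (-13.70, -23.91):
  2: √((1.04)² + (2.32)²) = √(1.0816 + 5.3824) = 2.54 km
  3: √((21.15)² + (36.27)²) = √(447.3225 + 1315.5129) = 41.99 km
  4: √((19.88)² + (1.88)²) = √(395.2144 + 3.5344) = 19.97 km
  5: √((-0.46)² + (-0.49)²) = √(0.2116 + 0.2401) = 0.67 km
  6: √((26.28)² + (30.22)²) = √(690.6384 + 913.2484) = 40.05 km
  → nearest: 5 (0.67 km)

P→6; Q→3; R→5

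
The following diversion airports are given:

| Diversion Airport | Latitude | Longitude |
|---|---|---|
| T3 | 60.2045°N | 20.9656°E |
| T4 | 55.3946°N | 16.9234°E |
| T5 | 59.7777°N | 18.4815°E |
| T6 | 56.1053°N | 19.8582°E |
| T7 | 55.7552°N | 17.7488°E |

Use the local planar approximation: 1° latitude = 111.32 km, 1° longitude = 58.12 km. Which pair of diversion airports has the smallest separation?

Pairwise distances:
T4–T7: √((0.3606·111.32)² + (0.8254·58.12)²) = √(1611.379522 + 2301.336578) = 62.5517 km
T6–T7: √((-0.3501·111.32)² + (-2.1094·58.12)²) = √(1518.905018 + 15030.350028) = 128.6439 km
T3–T5: √((-0.4268·111.32)² + (-2.4841·58.12)²) = √(2257.330849 + 20844.398191) = 151.9925 km
T4–T6: √((0.7107·111.32)² + (2.9348·58.12)²) = √(6259.202846 + 29094.321397) = 188.0253 km
T5–T6: √((-3.6724·111.32)² + (1.3767·58.12)²) = √(167126.898131 + 6402.208831) = 416.5683 km
T5–T7: √((-4.0225·111.32)² + (-0.7327·58.12)²) = √(200511.137554 + 1813.441684) = 449.8050 km
T3–T6: √((-4.0992·111.32)² + (-1.1074·58.12)²) = √(208230.629221 + 4142.478372) = 460.8396 km
T4–T5: √((4.3831·111.32)² + (1.5581·58.12)²) = √(238072.456766 + 8200.528955) = 496.2590 km
T3–T7: √((-4.4493·111.32)² + (-3.2168·58.12)²) = √(245318.202901 + 34954.197151) = 529.4076 km
T3–T4: √((-4.8099·111.32)² + (-4.0422·58.12)²) = √(286693.924664 + 55193.356614) = 584.7113 km
Closest pair: T4–T7 at 62.5517 km.

T4 and T7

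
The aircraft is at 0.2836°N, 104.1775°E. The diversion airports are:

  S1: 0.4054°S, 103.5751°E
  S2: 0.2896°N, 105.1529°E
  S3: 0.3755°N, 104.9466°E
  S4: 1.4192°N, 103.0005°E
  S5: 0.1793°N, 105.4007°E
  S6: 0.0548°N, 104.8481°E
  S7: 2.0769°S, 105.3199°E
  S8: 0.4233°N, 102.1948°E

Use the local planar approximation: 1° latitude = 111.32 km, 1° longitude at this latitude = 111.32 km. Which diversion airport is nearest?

Distances from 0.2836°N, 104.1775°E:
S1: 101.8810 km
S2: 108.5836 km
S3: 86.2253 km
S4: 182.0658 km
S5: 136.6607 km
S6: 78.8766 km
S7: 291.9268 km
S8: 221.2614 km
Minimum: S6 at 78.8766 km.

S6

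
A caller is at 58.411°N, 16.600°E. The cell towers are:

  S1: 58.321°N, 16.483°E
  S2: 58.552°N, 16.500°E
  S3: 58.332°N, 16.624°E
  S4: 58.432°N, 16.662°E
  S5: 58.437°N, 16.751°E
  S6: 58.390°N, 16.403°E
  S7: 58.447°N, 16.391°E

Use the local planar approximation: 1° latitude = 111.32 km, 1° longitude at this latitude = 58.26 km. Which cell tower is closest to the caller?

Distances from 58.411°N, 16.600°E:
S1: √((-0.090·111.32)² + (-0.117·58.26)²) = √(100.37635 + 46.46358) = 12.118 km
S2: √((0.141·111.32)² + (-0.100·58.26)²) = √(246.36818 + 33.94228) = 16.742 km
S3: √((-0.079·111.32)² + (0.024·58.26)²) = √(77.33936 + 1.95508) = 8.905 km
S4: √((0.021·111.32)² + (0.062·58.26)²) = √(5.46493 + 13.04741) = 4.303 km
S5: √((0.026·111.32)² + (0.151·58.26)²) = √(8.37709 + 77.39178) = 9.261 km
S6: √((-0.021·111.32)² + (-0.197·58.26)²) = √(5.46493 + 131.72658) = 11.713 km
S7: √((0.036·111.32)² + (-0.209·58.26)²) = √(16.06022 + 148.26326) = 12.819 km
Minimum: S4 at 4.303 km.

S4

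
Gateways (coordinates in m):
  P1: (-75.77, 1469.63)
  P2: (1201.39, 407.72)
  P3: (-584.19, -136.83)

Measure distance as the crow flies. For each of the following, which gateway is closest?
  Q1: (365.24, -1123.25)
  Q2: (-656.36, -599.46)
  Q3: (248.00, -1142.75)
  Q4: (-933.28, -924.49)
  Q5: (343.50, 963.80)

Q1→P3; Q2→P3; Q3→P3; Q4→P3; Q5→P1

Q1 at (365.24, -1123.25):
  P1: 2630.12 m
  P2: 1744.42 m
  P3: 1369.10 m
  → nearest: P3 (1369.10 m)
Q2 at (-656.36, -599.46):
  P1: 2149.00 m
  P2: 2113.21 m
  P3: 468.23 m
  → nearest: P3 (468.23 m)
Q3 at (248.00, -1142.75):
  P1: 2632.37 m
  P2: 1820.14 m
  P3: 1305.53 m
  → nearest: P3 (1305.53 m)
Q4 at (-933.28, -924.49):
  P1: 2543.06 m
  P2: 2516.27 m
  P3: 861.55 m
  → nearest: P3 (861.55 m)
Q5 at (343.50, 963.80):
  P1: 657.00 m
  P2: 1022.35 m
  P3: 1439.44 m
  → nearest: P1 (657.00 m)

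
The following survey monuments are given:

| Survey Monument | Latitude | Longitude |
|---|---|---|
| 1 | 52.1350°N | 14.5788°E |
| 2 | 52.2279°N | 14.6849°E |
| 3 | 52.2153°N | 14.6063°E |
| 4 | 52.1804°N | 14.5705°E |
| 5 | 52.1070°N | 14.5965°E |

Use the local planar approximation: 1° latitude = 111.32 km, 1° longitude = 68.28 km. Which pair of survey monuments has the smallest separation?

1 and 5

Pairwise distances:
1–2: √((0.0929·111.32)² + (0.1061·68.28)²) = √(106.949270 + 52.482896) = 12.6266 km
1–3: √((0.0803·111.32)² + (0.0275·68.28)²) = √(79.905649 + 3.525757) = 9.1341 km
1–4: √((0.0454·111.32)² + (-0.0083·68.28)²) = √(25.542188 + 0.321176) = 5.0856 km
1–5: √((-0.0280·111.32)² + (0.0177·68.28)²) = √(9.715440 + 1.460608) = 3.3431 km
2–3: √((-0.0126·111.32)² + (-0.0786·68.28)²) = √(1.967377 + 28.802628) = 5.5471 km
2–4: √((-0.0475·111.32)² + (-0.1144·68.28)²) = √(27.959771 + 61.015345) = 9.4327 km
2–5: √((-0.1209·111.32)² + (-0.0884·68.28)²) = √(181.133591 + 36.432717) = 14.7501 km
3–4: √((-0.0349·111.32)² + (-0.0358·68.28)²) = √(15.093753 + 5.975209) = 4.5901 km
3–5: √((-0.1083·111.32)² + (-0.0098·68.28)²) = √(145.346075 + 0.447754) = 12.0745 km
4–5: √((-0.0734·111.32)² + (0.0260·68.28)²) = √(66.763411 + 3.151619) = 8.3615 km
Closest pair: 1–5 at 3.3431 km.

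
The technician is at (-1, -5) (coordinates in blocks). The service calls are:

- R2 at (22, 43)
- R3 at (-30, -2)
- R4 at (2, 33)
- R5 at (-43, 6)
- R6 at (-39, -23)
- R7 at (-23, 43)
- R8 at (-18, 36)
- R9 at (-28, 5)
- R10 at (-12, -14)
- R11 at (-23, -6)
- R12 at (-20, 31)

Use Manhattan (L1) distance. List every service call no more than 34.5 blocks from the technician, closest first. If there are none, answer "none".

R10, R11, R3

Distances from (-1, -5):
R2: |23| + |48| = 23 + 48 = 71 blocks
R3: |-29| + |3| = 29 + 3 = 32 blocks
R4: |3| + |38| = 3 + 38 = 41 blocks
R5: |-42| + |11| = 42 + 11 = 53 blocks
R6: |-38| + |-18| = 38 + 18 = 56 blocks
R7: |-22| + |48| = 22 + 48 = 70 blocks
R8: |-17| + |41| = 17 + 41 = 58 blocks
R9: |-27| + |10| = 27 + 10 = 37 blocks
R10: |-11| + |-9| = 11 + 9 = 20 blocks
R11: |-22| + |-1| = 22 + 1 = 23 blocks
R12: |-19| + |36| = 19 + 36 = 55 blocks
Threshold 34.5 blocks: R10 (20 blocks), R11 (23 blocks), R3 (32 blocks) are within range.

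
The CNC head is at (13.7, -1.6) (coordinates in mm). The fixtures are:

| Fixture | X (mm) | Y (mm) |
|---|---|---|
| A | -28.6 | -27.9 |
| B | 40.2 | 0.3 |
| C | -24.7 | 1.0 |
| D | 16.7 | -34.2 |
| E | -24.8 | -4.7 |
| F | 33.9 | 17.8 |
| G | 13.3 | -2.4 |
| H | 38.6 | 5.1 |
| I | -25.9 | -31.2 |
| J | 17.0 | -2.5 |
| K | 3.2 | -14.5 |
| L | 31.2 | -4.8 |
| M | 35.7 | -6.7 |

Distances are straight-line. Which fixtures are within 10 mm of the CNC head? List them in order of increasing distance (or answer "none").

Distances from (13.7, -1.6):
A: 49.8 mm
B: 26.6 mm
C: 38.5 mm
D: 32.7 mm
E: 38.6 mm
F: 28.0 mm
G: 0.9 mm
H: 25.8 mm
I: 49.4 mm
J: 3.4 mm
K: 16.6 mm
L: 17.8 mm
M: 22.6 mm
Threshold 10 mm: G (0.9 mm), J (3.4 mm) are within range.

G, J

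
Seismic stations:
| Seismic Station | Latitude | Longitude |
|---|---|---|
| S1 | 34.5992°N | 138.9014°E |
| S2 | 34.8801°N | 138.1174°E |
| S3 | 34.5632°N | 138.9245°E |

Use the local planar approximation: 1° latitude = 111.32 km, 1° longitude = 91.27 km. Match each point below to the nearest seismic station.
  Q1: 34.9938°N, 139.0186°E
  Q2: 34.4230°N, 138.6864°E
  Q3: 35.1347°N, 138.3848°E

Q1→S1; Q2→S3; Q3→S2

Q1 at 34.9938°N, 139.0186°E:
  S1: √((-0.3946·111.32)² + (-0.1172·91.27)²) = √(1929.570084 + 114.422472) = 45.2105 km
  S2: √((-0.1137·111.32)² + (-0.9012·91.27)²) = √(160.201775 + 6765.477704) = 83.2207 km
  S3: √((-0.4306·111.32)² + (-0.0941·91.27)²) = √(2297.705936 + 73.762452) = 48.6977 km
  → nearest: S1 (45.2105 km)
Q2 at 34.4230°N, 138.6864°E:
  S1: √((0.1762·111.32)² + (0.2150·91.27)²) = √(384.731905 + 385.064091) = 27.7452 km
  S2: √((0.4571·111.32)² + (-0.5690·91.27)²) = √(2589.219314 + 2696.998059) = 72.7064 km
  S3: √((0.1402·111.32)² + (0.2381·91.27)²) = √(243.580447 + 472.253181) = 26.7551 km
  → nearest: S3 (26.7551 km)
Q3 at 35.1347°N, 138.3848°E:
  S1: √((-0.5355·111.32)² + (0.5166·91.27)²) = √(3553.573853 + 2223.130233) = 76.0046 km
  S2: √((-0.2546·111.32)² + (-0.2674·91.27)²) = √(803.273045 + 595.633214) = 37.4020 km
  S3: √((-0.5715·111.32)² + (0.5397·91.27)²) = √(4047.425512 + 2426.391842) = 80.4600 km
  → nearest: S2 (37.4020 km)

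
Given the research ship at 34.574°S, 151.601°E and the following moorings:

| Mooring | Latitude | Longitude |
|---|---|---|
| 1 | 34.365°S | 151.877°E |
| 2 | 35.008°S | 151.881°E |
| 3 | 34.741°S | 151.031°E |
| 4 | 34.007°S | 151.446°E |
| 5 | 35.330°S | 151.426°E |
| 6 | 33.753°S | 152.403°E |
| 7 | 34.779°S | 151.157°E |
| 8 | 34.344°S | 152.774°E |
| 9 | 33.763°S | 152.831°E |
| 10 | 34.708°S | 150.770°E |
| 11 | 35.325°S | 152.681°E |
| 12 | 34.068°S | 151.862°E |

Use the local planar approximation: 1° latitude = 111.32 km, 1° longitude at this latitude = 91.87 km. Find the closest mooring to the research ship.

Distances from 34.574°S, 151.601°E:
1: √((0.209·111.32)² + (0.276·91.87)²) = √(541.30117 + 642.93282) = 34.413 km
2: √((-0.434·111.32)² + (0.280·91.87)²) = √(2334.13437 + 661.70360) = 54.734 km
3: √((-0.167·111.32)² + (-0.570·91.87)²) = √(345.60446 + 2742.18748) = 55.568 km
4: √((0.567·111.32)² + (-0.155·91.87)²) = √(3983.93747 + 202.77333) = 64.705 km
5: √((-0.756·111.32)² + (-0.175·91.87)²) = √(7082.55550 + 258.47797) = 85.680 km
6: √((0.821·111.32)² + (0.802·91.87)²) = √(8352.81206 + 5428.70409) = 117.395 km
7: √((-0.205·111.32)² + (-0.444·91.87)²) = √(520.77978 + 1663.84694) = 46.740 km
8: √((0.230·111.32)² + (1.173·91.87)²) = √(655.54433 + 11612.97409) = 110.763 km
9: √((0.811·111.32)² + (1.230·91.87)²) = √(8150.57229 + 12769.02260) = 144.636 km
10: √((-0.134·111.32)² + (-0.831·91.87)²) = √(222.51331 + 5828.40176) = 77.788 km
11: √((-0.751·111.32)² + (1.080·91.87)²) = √(6989.18071 + 9844.52902) = 129.745 km
12: √((0.506·111.32)² + (0.261·91.87)²) = √(3172.83457 + 574.94784) = 61.219 km
Minimum: 1 at 34.413 km.

1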